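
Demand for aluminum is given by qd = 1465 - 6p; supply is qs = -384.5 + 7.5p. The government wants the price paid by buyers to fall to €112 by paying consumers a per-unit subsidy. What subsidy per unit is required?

At a buyer price of 112, quantity demanded is 1465 − 6·112 = 793.
Sellers supply 793 only when they receive ps with -384.5 + 7.5·ps = 793, i.e. ps = 157.
s = ps − pb = 157 − 112 = 45.

Required subsidy s = €45 per unit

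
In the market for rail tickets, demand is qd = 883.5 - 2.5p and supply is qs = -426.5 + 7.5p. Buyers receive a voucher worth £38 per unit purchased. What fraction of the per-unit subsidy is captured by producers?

Producer share = 0.25

Pre-subsidy: 883.5 - 2.5p = -426.5 + 7.5p gives p* = 131, q* = 556.
With the rebate, buyers effectively pay pb = ps − 38, where ps is the price sellers receive.
Demand in terms of ps becomes qd = 883.5 − 2.5(ps − 38) = 978.5 - 2.5ps. Setting this equal to supply: 978.5 - 2.5ps = -426.5 + 7.5ps, so ps = 140.5.
Buyers pay pb = 140.5 − 38 = 102.5; q' = -426.5 + 7.5·140.5 = 627.25.
Buyers' price falls by p* − pb = 131 − 102.5 = 28.5; sellers' price rises by ps − p* = 140.5 − 131 = 9.5.
So producers capture 9.5/38 = 0.25 of each unit of subsidy.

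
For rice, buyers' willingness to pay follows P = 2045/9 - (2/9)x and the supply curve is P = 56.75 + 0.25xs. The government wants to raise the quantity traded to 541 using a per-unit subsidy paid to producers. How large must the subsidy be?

Required subsidy s = 85 per unit

At x = 541, from the demand curve buyers pay Pb = 2045/9 − (2/9)·541 = 107; from the supply curve sellers need Ps = 56.75 + 0.25·541 = 192.
The subsidy must fill the gap: s = Ps − Pb = 192 − 107 = 85.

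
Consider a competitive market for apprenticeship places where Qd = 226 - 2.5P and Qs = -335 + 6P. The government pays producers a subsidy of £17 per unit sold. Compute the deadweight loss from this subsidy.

Pre-subsidy: 226 - 2.5P = -335 + 6P gives P* = 66, Q* = 61.
With the subsidy, sellers receive Ps = Pb + 17 for each unit, where Pb is the price buyers pay.
Supply in terms of Pb becomes Qs = -335 + 6(Pb + 17) = -233 + 6Pb. Setting this equal to demand: 226 - 2.5Pb = -233 + 6Pb, so Pb = 54.
Sellers receive Ps = 54 + 17 = 71; Q' = 226 − 2.5·54 = 91.
The subsidy expands output by 91 − 61 = 30 past the efficient level; on those units the gap between marginal cost and willingness to pay runs from 0 up to 17.
DWL = ½ × 17 × 30 = 255.

Deadweight loss = £255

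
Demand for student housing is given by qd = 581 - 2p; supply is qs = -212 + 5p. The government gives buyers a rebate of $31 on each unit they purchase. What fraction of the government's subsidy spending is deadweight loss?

Pre-subsidy: 581 - 2p = -212 + 5p gives p* = 793/7, q* = 2481/7.
With the rebate, buyers effectively pay pb = ps − 31, where ps is the price sellers receive.
Demand in terms of ps becomes qd = 581 − 2(ps − 31) = 643 - 2ps. Setting this equal to supply: 643 - 2ps = -212 + 5ps, so ps = 855/7.
Buyers pay pb = 855/7 − 31 = 638/7; q' = -212 + 5·(855/7) = 2791/7.
ΔCS = ½(2481/7 + 2791/7)(793/7 − 638/7) = 408580/49; ΔPS = ½(2481/7 + 2791/7)(855/7 − 793/7) = 163432/49.
Government spending = 31 × 2791/7 = 86521/7.
DWL = ½ × 31 × (2791/7 − 2481/7) = 4805/7; fraction = (4805/7) / (86521/7) = 155/2791.

DWL / government spending = 155/2791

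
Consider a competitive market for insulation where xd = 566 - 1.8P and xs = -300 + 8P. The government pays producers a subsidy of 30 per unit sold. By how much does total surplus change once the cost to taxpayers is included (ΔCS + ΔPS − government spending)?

Pre-subsidy: 566 - 1.8P = -300 + 8P gives P* = 4330/49, x* = 19940/49.
With the subsidy, sellers receive Ps = Pb + 30 for each unit, where Pb is the price buyers pay.
Supply in terms of Pb becomes xs = -300 + 8(Pb + 30) = -60 + 8Pb. Setting this equal to demand: 566 - 1.8Pb = -60 + 8Pb, so Pb = 3130/49.
Sellers receive Ps = 3130/49 + 30 = 4600/49; x' = 566 − 1.8·(3130/49) = 22100/49.
ΔCS = ½(19940/49 + 22100/49)(4330/49 − 3130/49) = 25224000/2401; ΔPS = ½(19940/49 + 22100/49)(4600/49 − 4330/49) = 5675400/2401.
Government spending = 30 × 22100/49 = 663000/49.
Net change = 25224000/2401 + 5675400/2401 − 663000/49 = -32400/49. The loss equals the DWL triangle ½·30·2160/49.

Net change in total surplus = -32400/49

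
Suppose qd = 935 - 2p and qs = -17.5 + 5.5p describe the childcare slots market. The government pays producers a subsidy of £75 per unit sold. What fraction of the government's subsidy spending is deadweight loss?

Pre-subsidy: 935 - 2p = -17.5 + 5.5p gives p* = 127, q* = 681.
With the subsidy, sellers receive ps = pb + 75 for each unit, where pb is the price buyers pay.
Supply in terms of pb becomes qs = -17.5 + 5.5(pb + 75) = 395 + 5.5pb. Setting this equal to demand: 935 - 2pb = 395 + 5.5pb, so pb = 72.
Sellers receive ps = 72 + 75 = 147; q' = 935 − 2·72 = 791.
ΔCS = ½(681 + 791)(127 − 72) = 40480; ΔPS = ½(681 + 791)(147 − 127) = 14720.
Government spending = 75 × 791 = 59325.
DWL = ½ × 75 × (791 − 681) = 4125; fraction = 4125 / 59325 = 55/791.

DWL / government spending = 55/791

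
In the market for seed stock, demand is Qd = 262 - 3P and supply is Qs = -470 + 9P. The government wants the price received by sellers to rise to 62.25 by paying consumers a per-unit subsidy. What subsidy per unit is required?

At a seller price of 62.25, quantity supplied is -470 + 9·62.25 = 90.25.
Buyers absorb 90.25 only when they pay Pb with 262 − 3·Pb = 90.25, i.e. Pb = 57.25.
s = Ps − Pb = 62.25 − 57.25 = 5.

Required subsidy s = 5 per unit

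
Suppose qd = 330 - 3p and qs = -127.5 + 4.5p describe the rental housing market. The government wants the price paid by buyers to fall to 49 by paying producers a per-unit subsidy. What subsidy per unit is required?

Required subsidy s = 20 per unit

At a buyer price of 49, quantity demanded is 330 − 3·49 = 183.
Sellers supply 183 only when they receive ps with -127.5 + 4.5·ps = 183, i.e. ps = 69.
s = ps − pb = 69 − 49 = 20.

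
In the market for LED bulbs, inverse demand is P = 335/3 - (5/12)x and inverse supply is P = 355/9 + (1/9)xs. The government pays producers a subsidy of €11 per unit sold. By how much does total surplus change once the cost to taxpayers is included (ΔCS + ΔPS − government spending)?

Net change in total surplus = -2178/19

Pre-subsidy: 335/3 - (5/12)x = 355/9 + (1/9)x gives x* = 2600/19 and P* = 3115/57.
With the subsidy, sellers receive Ps = Pb + 11 for each unit, where Pb is the price buyers pay.
On the curves, Pb = 335/3 - (5/12)x and Ps = 355/9 + (1/9)x; the wedge Ps − Pb = 11 gives 355/9 + (1/9)x − (335/3 - (5/12)x) = 11, so x' = 2996/19.
Then Pb = 335/3 − (5/12)·(2996/19) = 2620/57 and Ps = 355/9 + (1/9)·(2996/19) = 3247/57.
ΔCS = ½(2600/19 + 2996/19)(3115/57 − 2620/57) = 461670/361; ΔPS = ½(2600/19 + 2996/19)(3247/57 − 3115/57) = 123112/361.
Government spending = 11 × 2996/19 = 32956/19.
Net change = 461670/361 + 123112/361 − 32956/19 = -2178/19. The loss equals the DWL triangle ½·11·396/19.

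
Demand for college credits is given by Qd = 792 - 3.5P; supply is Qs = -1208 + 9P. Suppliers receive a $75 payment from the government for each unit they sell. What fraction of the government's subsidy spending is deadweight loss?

DWL / government spending = 189/842

Pre-subsidy: 792 - 3.5P = -1208 + 9P gives P* = 160, Q* = 232.
With the subsidy, sellers receive Ps = Pb + 75 for each unit, where Pb is the price buyers pay.
Supply in terms of Pb becomes Qs = -1208 + 9(Pb + 75) = -533 + 9Pb. Setting this equal to demand: 792 - 3.5Pb = -533 + 9Pb, so Pb = 106.
Sellers receive Ps = 106 + 75 = 181; Q' = 792 − 3.5·106 = 421.
ΔCS = ½(232 + 421)(160 − 106) = 17631; ΔPS = ½(232 + 421)(181 − 160) = 6856.5.
Government spending = 75 × 421 = 31575.
DWL = ½ × 75 × (421 − 232) = 7087.5; fraction = 7087.5 / 31575 = 189/842.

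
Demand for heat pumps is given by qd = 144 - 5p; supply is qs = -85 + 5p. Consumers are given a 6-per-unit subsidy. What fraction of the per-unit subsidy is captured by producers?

Producer share = 0.5

Pre-subsidy: 144 - 5p = -85 + 5p gives p* = 22.9, q* = 29.5.
With the rebate, buyers effectively pay pb = ps − 6, where ps is the price sellers receive.
Demand in terms of ps becomes qd = 144 − 5(ps − 6) = 174 - 5ps. Setting this equal to supply: 174 - 5ps = -85 + 5ps, so ps = 25.9.
Buyers pay pb = 25.9 − 6 = 19.9; q' = -85 + 5·25.9 = 44.5.
Buyers' price falls by p* − pb = 22.9 − 19.9 = 3; sellers' price rises by ps − p* = 25.9 − 22.9 = 3.
So producers capture 3/6 = 0.5 of each unit of subsidy.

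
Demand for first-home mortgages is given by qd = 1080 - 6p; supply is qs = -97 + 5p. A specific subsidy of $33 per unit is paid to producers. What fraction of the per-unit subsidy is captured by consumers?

Consumer share = 5/11

Pre-subsidy: 1080 - 6p = -97 + 5p gives p* = 107, q* = 438.
With the subsidy, sellers receive ps = pb + 33 for each unit, where pb is the price buyers pay.
Supply in terms of pb becomes qs = -97 + 5(pb + 33) = 68 + 5pb. Setting this equal to demand: 1080 - 6pb = 68 + 5pb, so pb = 92.
Sellers receive ps = 92 + 33 = 125; q' = 1080 − 6·92 = 528.
Buyers' price falls by p* − pb = 107 − 92 = 15; sellers' price rises by ps − p* = 125 − 107 = 18.
So consumers capture 15/33 = 5/11 of each unit of subsidy.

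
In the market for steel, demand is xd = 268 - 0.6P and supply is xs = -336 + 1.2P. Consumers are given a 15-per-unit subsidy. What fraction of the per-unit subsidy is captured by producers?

Pre-subsidy: 268 - 0.6P = -336 + 1.2P gives P* = 3020/9, x* = 200/3.
With the rebate, buyers effectively pay Pb = Ps − 15, where Ps is the price sellers receive.
Demand in terms of Ps becomes xd = 268 − 0.6(Ps − 15) = 277 - 0.6Ps. Setting this equal to supply: 277 - 0.6Ps = -336 + 1.2Ps, so Ps = 3065/9.
Buyers pay Pb = 3065/9 − 15 = 2930/9; x' = -336 + 1.2·(3065/9) = 218/3.
Buyers' price falls by P* − Pb = 3020/9 − 2930/9 = 10; sellers' price rises by Ps − P* = 3065/9 − 3020/9 = 5.
So producers capture 5/15 = 1/3 of each unit of subsidy.

Producer share = 1/3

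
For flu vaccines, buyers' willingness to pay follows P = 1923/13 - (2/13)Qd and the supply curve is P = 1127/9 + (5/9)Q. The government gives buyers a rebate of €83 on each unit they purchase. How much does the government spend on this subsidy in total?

Government cost = €12367

Pre-subsidy: 1923/13 - (2/13)Q = 1127/9 + (5/9)Q gives Q* = 32 and P* = 143.
With the rebate, buyers effectively pay Pb = Ps − 83, where Ps is the price sellers receive.
On the curves, Pb = 1923/13 - (2/13)Q and Ps = 1127/9 + (5/9)Q; the wedge Ps − Pb = 83 gives 1127/9 + (5/9)Q − (1923/13 - (2/13)Q) = 83, so Q' = 149.
Then Pb = 1923/13 − (2/13)·149 = 125 and Ps = 1127/9 + (5/9)·149 = 208.
Government outlay = subsidy × quantity = 83 × 149 = 12367.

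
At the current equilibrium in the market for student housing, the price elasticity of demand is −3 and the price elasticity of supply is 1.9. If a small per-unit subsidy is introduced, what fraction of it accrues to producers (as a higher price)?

Producer share = 30/49

For a small subsidy around the equilibrium, the benefit split depends on the relative slopes, which at a point are proportional to the elasticities.
Buyer share = εs/(εs + |εd|) = 1.9/(1.9 + 3) = 19/49; seller share = |εd|/(εs + |εd|) = 30/49.
So producers capture 30/49 of the subsidy.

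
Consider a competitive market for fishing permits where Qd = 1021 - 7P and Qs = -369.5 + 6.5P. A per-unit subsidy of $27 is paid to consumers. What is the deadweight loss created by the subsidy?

Deadweight loss = $1228.5

Pre-subsidy: 1021 - 7P = -369.5 + 6.5P gives P* = 103, Q* = 300.
With the rebate, buyers effectively pay Pb = Ps − 27, where Ps is the price sellers receive.
Demand in terms of Ps becomes Qd = 1021 − 7(Ps − 27) = 1210 - 7Ps. Setting this equal to supply: 1210 - 7Ps = -369.5 + 6.5Ps, so Ps = 117.
Buyers pay Pb = 117 − 27 = 90; Q' = -369.5 + 6.5·117 = 391.
The subsidy expands output by 391 − 300 = 91 past the efficient level; on those units the gap between marginal cost and willingness to pay runs from 0 up to 27.
DWL = ½ × 27 × 91 = 1228.5.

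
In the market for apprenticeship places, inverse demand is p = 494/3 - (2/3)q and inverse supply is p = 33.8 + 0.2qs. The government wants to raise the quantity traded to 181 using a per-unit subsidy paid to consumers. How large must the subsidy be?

At q = 181, from the demand curve buyers pay pb = 494/3 − (2/3)·181 = 44; from the supply curve sellers need ps = 33.8 + 0.2·181 = 70.
The subsidy must fill the gap: s = ps − pb = 70 − 44 = 26.

Required subsidy s = 26 per unit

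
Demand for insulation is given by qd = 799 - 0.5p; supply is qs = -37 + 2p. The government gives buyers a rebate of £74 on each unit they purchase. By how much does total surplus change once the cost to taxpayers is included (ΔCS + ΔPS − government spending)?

Pre-subsidy: 799 - 0.5p = -37 + 2p gives p* = 334.4, q* = 631.8.
With the rebate, buyers effectively pay pb = ps − 74, where ps is the price sellers receive.
Demand in terms of ps becomes qd = 799 − 0.5(ps − 74) = 836 - 0.5ps. Setting this equal to supply: 836 - 0.5ps = -37 + 2ps, so ps = 349.2.
Buyers pay pb = 349.2 − 74 = 275.2; q' = -37 + 2·349.2 = 661.4.
ΔCS = ½(631.8 + 661.4)(334.4 − 275.2) = 38278.72; ΔPS = ½(631.8 + 661.4)(349.2 − 334.4) = 9569.68.
Government spending = 74 × 661.4 = 48943.6.
Net change = 38278.72 + 9569.68 − 48943.6 = -1095.2. The loss equals the DWL triangle ½·74·29.6.

Net change in total surplus = -£1095.2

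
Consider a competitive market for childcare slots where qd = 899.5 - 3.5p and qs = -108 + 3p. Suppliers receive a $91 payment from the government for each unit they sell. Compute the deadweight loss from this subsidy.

Deadweight loss = $6688.5

Pre-subsidy: 899.5 - 3.5p = -108 + 3p gives p* = 155, q* = 357.
With the subsidy, sellers receive ps = pb + 91 for each unit, where pb is the price buyers pay.
Supply in terms of pb becomes qs = -108 + 3(pb + 91) = 165 + 3pb. Setting this equal to demand: 899.5 - 3.5pb = 165 + 3pb, so pb = 113.
Sellers receive ps = 113 + 91 = 204; q' = 899.5 − 3.5·113 = 504.
The subsidy expands output by 504 − 357 = 147 past the efficient level; on those units the gap between marginal cost and willingness to pay runs from 0 up to 91.
DWL = ½ × 91 × 147 = 6688.5.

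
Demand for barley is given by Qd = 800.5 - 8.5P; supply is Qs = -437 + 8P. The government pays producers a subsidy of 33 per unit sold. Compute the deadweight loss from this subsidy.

Deadweight loss = 2244

Pre-subsidy: 800.5 - 8.5P = -437 + 8P gives P* = 75, Q* = 163.
With the subsidy, sellers receive Ps = Pb + 33 for each unit, where Pb is the price buyers pay.
Supply in terms of Pb becomes Qs = -437 + 8(Pb + 33) = -173 + 8Pb. Setting this equal to demand: 800.5 - 8.5Pb = -173 + 8Pb, so Pb = 59.
Sellers receive Ps = 59 + 33 = 92; Q' = 800.5 − 8.5·59 = 299.
The subsidy expands output by 299 − 163 = 136 past the efficient level; on those units the gap between marginal cost and willingness to pay runs from 0 up to 33.
DWL = ½ × 33 × 136 = 2244.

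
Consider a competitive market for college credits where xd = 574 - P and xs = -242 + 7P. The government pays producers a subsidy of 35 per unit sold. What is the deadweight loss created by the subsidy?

Pre-subsidy: 574 - P = -242 + 7P gives P* = 102, x* = 472.
With the subsidy, sellers receive Ps = Pb + 35 for each unit, where Pb is the price buyers pay.
Supply in terms of Pb becomes xs = -242 + 7(Pb + 35) = 3 + 7Pb. Setting this equal to demand: 574 - Pb = 3 + 7Pb, so Pb = 71.375.
Sellers receive Ps = 71.375 + 35 = 106.375; x' = 574 − 1·71.375 = 502.625.
The subsidy expands output by 502.625 − 472 = 30.625 past the efficient level; on those units the gap between marginal cost and willingness to pay runs from 0 up to 35.
DWL = ½ × 35 × 30.625 = 535.9375.

Deadweight loss = 535.9375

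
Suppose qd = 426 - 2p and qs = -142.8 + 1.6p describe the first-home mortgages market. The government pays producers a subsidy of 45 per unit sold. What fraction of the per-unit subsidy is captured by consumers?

Pre-subsidy: 426 - 2p = -142.8 + 1.6p gives p* = 158, q* = 110.
With the subsidy, sellers receive ps = pb + 45 for each unit, where pb is the price buyers pay.
Supply in terms of pb becomes qs = -142.8 + 1.6(pb + 45) = -70.8 + 1.6pb. Setting this equal to demand: 426 - 2pb = -70.8 + 1.6pb, so pb = 138.
Sellers receive ps = 138 + 45 = 183; q' = 426 − 2·138 = 150.
Buyers' price falls by p* − pb = 158 − 138 = 20; sellers' price rises by ps − p* = 183 − 158 = 25.
So consumers capture 20/45 = 4/9 of each unit of subsidy.

Consumer share = 4/9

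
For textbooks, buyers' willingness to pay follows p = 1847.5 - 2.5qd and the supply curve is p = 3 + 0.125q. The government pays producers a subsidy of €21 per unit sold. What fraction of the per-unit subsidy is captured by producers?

Producer share = 1/21

Pre-subsidy: 1847.5 - 2.5q = 3 + 0.125q gives q* = 2108/3 and p* = 545/6.
With the subsidy, sellers receive ps = pb + 21 for each unit, where pb is the price buyers pay.
On the curves, pb = 1847.5 - 2.5q and ps = 3 + 0.125q; the wedge ps − pb = 21 gives 3 + 0.125q − (1847.5 - 2.5q) = 21, so q' = 2132/3.
Then pb = 1847.5 − 2.5·(2132/3) = 425/6 and ps = 3 + 0.125·(2132/3) = 551/6.
Buyers' price falls by p* − pb = 545/6 − 425/6 = 20; sellers' price rises by ps − p* = 551/6 − 545/6 = 1.
So producers capture 1/21 = 1/21 of each unit of subsidy.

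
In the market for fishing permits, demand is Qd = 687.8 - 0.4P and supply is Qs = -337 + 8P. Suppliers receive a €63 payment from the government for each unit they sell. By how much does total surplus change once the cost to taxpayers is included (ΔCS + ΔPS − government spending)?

Pre-subsidy: 687.8 - 0.4P = -337 + 8P gives P* = 122, Q* = 639.
With the subsidy, sellers receive Ps = Pb + 63 for each unit, where Pb is the price buyers pay.
Supply in terms of Pb becomes Qs = -337 + 8(Pb + 63) = 167 + 8Pb. Setting this equal to demand: 687.8 - 0.4Pb = 167 + 8Pb, so Pb = 62.
Sellers receive Ps = 62 + 63 = 125; Q' = 687.8 − 0.4·62 = 663.
ΔCS = ½(639 + 663)(122 − 62) = 39060; ΔPS = ½(639 + 663)(125 − 122) = 1953.
Government spending = 63 × 663 = 41769.
Net change = 39060 + 1953 − 41769 = -756. The loss equals the DWL triangle ½·63·24.

Net change in total surplus = -€756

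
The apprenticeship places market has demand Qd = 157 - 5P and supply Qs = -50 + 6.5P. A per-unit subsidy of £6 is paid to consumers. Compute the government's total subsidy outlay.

Government cost = 11586/23

Pre-subsidy: 157 - 5P = -50 + 6.5P gives P* = 18, Q* = 67.
With the rebate, buyers effectively pay Pb = Ps − 6, where Ps is the price sellers receive.
Demand in terms of Ps becomes Qd = 157 − 5(Ps − 6) = 187 - 5Ps. Setting this equal to supply: 187 - 5Ps = -50 + 6.5Ps, so Ps = 474/23.
Buyers pay Pb = 474/23 − 6 = 336/23; Q' = -50 + 6.5·(474/23) = 1931/23.
Government outlay = subsidy × quantity = 6 × 1931/23 = 11586/23.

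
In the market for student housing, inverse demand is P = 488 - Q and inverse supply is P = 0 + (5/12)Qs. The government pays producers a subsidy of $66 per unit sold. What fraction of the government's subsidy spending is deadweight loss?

Pre-subsidy: 488 - Q = 0 + (5/12)Q gives Q* = 5856/17 and P* = 2440/17.
With the subsidy, sellers receive Ps = Pb + 66 for each unit, where Pb is the price buyers pay.
On the curves, Pb = 488 - Q and Ps = 0 + (5/12)Q; the wedge Ps − Pb = 66 gives 0 + (5/12)Q − (488 - Q) = 66, so Q' = 6648/17.
Then Pb = 488 − 1·(6648/17) = 1648/17 and Ps = 0 + (5/12)·(6648/17) = 2770/17.
ΔCS = ½(5856/17 + 6648/17)(2440/17 − 1648/17) = 4951584/289; ΔPS = ½(5856/17 + 6648/17)(2770/17 − 2440/17) = 2063160/289.
Government spending = 66 × 6648/17 = 438768/17.
DWL = ½ × 66 × (6648/17 − 5856/17) = 26136/17; fraction = (26136/17) / (438768/17) = 33/554.

DWL / government spending = 33/554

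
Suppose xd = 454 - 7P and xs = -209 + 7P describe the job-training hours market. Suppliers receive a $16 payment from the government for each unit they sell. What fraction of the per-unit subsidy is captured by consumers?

Consumer share = 0.5

Pre-subsidy: 454 - 7P = -209 + 7P gives P* = 663/14, x* = 122.5.
With the subsidy, sellers receive Ps = Pb + 16 for each unit, where Pb is the price buyers pay.
Supply in terms of Pb becomes xs = -209 + 7(Pb + 16) = -97 + 7Pb. Setting this equal to demand: 454 - 7Pb = -97 + 7Pb, so Pb = 551/14.
Sellers receive Ps = 551/14 + 16 = 775/14; x' = 454 − 7·(551/14) = 178.5.
Buyers' price falls by P* − Pb = 663/14 − 551/14 = 8; sellers' price rises by Ps − P* = 775/14 − 663/14 = 8.
So consumers capture 8/16 = 0.5 of each unit of subsidy.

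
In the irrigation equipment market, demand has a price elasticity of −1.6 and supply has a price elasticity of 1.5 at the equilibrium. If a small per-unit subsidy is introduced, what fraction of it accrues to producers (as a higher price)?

Producer share = 16/31

For a small subsidy around the equilibrium, the benefit split depends on the relative slopes, which at a point are proportional to the elasticities.
Buyer share = εs/(εs + |εd|) = 1.5/(1.5 + 1.6) = 15/31; seller share = |εd|/(εs + |εd|) = 16/31.
So producers capture 16/31 of the subsidy.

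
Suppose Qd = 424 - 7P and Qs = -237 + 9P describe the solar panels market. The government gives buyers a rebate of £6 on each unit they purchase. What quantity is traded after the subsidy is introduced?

Pre-subsidy: 424 - 7P = -237 + 9P gives P* = 41.3125, Q* = 134.8125.
With the rebate, buyers effectively pay Pb = Ps − 6, where Ps is the price sellers receive.
Demand in terms of Ps becomes Qd = 424 − 7(Ps − 6) = 466 - 7Ps. Setting this equal to supply: 466 - 7Ps = -237 + 9Ps, so Ps = 43.9375.
Buyers pay Pb = 43.9375 − 6 = 37.9375; Q' = -237 + 9·43.9375 = 158.4375.

Q' = 158.4375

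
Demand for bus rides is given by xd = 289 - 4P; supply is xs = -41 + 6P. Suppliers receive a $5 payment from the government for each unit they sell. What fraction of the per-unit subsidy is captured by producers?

Pre-subsidy: 289 - 4P = -41 + 6P gives P* = 33, x* = 157.
With the subsidy, sellers receive Ps = Pb + 5 for each unit, where Pb is the price buyers pay.
Supply in terms of Pb becomes xs = -41 + 6(Pb + 5) = -11 + 6Pb. Setting this equal to demand: 289 - 4Pb = -11 + 6Pb, so Pb = 30.
Sellers receive Ps = 30 + 5 = 35; x' = 289 − 4·30 = 169.
Buyers' price falls by P* − Pb = 33 − 30 = 3; sellers' price rises by Ps − P* = 35 − 33 = 2.
So producers capture 2/5 = 0.4 of each unit of subsidy.

Producer share = 0.4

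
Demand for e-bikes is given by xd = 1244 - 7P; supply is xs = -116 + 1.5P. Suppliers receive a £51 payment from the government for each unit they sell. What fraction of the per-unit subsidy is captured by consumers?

Pre-subsidy: 1244 - 7P = -116 + 1.5P gives P* = 160, x* = 124.
With the subsidy, sellers receive Ps = Pb + 51 for each unit, where Pb is the price buyers pay.
Supply in terms of Pb becomes xs = -116 + 1.5(Pb + 51) = -39.5 + 1.5Pb. Setting this equal to demand: 1244 - 7Pb = -39.5 + 1.5Pb, so Pb = 151.
Sellers receive Ps = 151 + 51 = 202; x' = 1244 − 7·151 = 187.
Buyers' price falls by P* − Pb = 160 − 151 = 9; sellers' price rises by Ps − P* = 202 − 160 = 42.
So consumers capture 9/51 = 3/17 of each unit of subsidy.

Consumer share = 3/17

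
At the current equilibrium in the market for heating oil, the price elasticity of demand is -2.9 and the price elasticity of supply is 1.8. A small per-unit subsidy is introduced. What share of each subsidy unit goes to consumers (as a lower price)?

Consumer share = 18/47

For a small subsidy around the equilibrium, the benefit split depends on the relative slopes, which at a point are proportional to the elasticities.
Buyer share = εs/(εs + |εd|) = 1.8/(1.8 + 2.9) = 18/47; seller share = |εd|/(εs + |εd|) = 29/47.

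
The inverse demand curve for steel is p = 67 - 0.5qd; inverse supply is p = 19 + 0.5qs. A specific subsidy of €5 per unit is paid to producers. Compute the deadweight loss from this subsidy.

Deadweight loss = €12.5

Pre-subsidy: 67 - 0.5q = 19 + 0.5q gives q* = 48 and p* = 43.
With the subsidy, sellers receive ps = pb + 5 for each unit, where pb is the price buyers pay.
On the curves, pb = 67 - 0.5q and ps = 19 + 0.5q; the wedge ps − pb = 5 gives 19 + 0.5q − (67 - 0.5q) = 5, so q' = 53.
Then pb = 67 − 0.5·53 = 40.5 and ps = 19 + 0.5·53 = 45.5.
The subsidy expands output by 53 − 48 = 5 past the efficient level; on those units the gap between marginal cost and willingness to pay runs from 0 up to 5.
DWL = ½ × 5 × 5 = 12.5.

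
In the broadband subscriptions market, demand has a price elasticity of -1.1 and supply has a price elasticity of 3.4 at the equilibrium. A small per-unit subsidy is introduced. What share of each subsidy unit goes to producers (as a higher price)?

Producer share = 11/45

For a small subsidy around the equilibrium, the benefit split depends on the relative slopes, which at a point are proportional to the elasticities.
Buyer share = εs/(εs + |εd|) = 3.4/(3.4 + 1.1) = 34/45; seller share = |εd|/(εs + |εd|) = 11/45.
So producers capture 11/45 of the subsidy.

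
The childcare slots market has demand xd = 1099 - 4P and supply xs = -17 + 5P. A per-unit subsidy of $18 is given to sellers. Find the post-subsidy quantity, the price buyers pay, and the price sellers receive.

Pre-subsidy: 1099 - 4P = -17 + 5P gives P* = 124, x* = 603.
With the subsidy, sellers receive Ps = Pb + 18 for each unit, where Pb is the price buyers pay.
Supply in terms of Pb becomes xs = -17 + 5(Pb + 18) = 73 + 5Pb. Setting this equal to demand: 1099 - 4Pb = 73 + 5Pb, so Pb = 114.
Sellers receive Ps = 114 + 18 = 132; x' = 1099 − 4·114 = 643.

x' = 643; buyers pay $114; sellers receive $132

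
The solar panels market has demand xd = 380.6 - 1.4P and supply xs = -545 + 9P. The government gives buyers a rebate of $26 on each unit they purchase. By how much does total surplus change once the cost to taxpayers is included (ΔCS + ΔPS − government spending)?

Net change in total surplus = -$409.5

Pre-subsidy: 380.6 - 1.4P = -545 + 9P gives P* = 89, x* = 256.
With the rebate, buyers effectively pay Pb = Ps − 26, where Ps is the price sellers receive.
Demand in terms of Ps becomes xd = 380.6 − 1.4(Ps − 26) = 417 - 1.4Ps. Setting this equal to supply: 417 - 1.4Ps = -545 + 9Ps, so Ps = 92.5.
Buyers pay Pb = 92.5 − 26 = 66.5; x' = -545 + 9·92.5 = 287.5.
ΔCS = ½(256 + 287.5)(89 − 66.5) = 6114.375; ΔPS = ½(256 + 287.5)(92.5 − 89) = 951.125.
Government spending = 26 × 287.5 = 7475.
Net change = 6114.375 + 951.125 − 7475 = -409.5. The loss equals the DWL triangle ½·26·31.5.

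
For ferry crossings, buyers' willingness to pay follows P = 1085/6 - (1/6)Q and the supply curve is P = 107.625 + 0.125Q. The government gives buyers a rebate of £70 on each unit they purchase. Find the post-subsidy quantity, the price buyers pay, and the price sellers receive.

Pre-subsidy: 1085/6 - (1/6)Q = 107.625 + 0.125Q gives Q* = 251 and P* = 139.
With the rebate, buyers effectively pay Pb = Ps − 70, where Ps is the price sellers receive.
On the curves, Pb = 1085/6 - (1/6)Q and Ps = 107.625 + 0.125Q; the wedge Ps − Pb = 70 gives 107.625 + 0.125Q − (1085/6 - (1/6)Q) = 70, so Q' = 491.
Then Pb = 1085/6 − (1/6)·491 = 99 and Ps = 107.625 + 0.125·491 = 169.

Q' = 491; buyers pay £99; sellers receive £169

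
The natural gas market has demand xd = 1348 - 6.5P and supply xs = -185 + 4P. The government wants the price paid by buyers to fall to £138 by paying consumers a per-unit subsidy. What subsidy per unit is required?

At a buyer price of 138, quantity demanded is 1348 − 6.5·138 = 451.
Sellers supply 451 only when they receive Ps with -185 + 4·Ps = 451, i.e. Ps = 159.
s = Ps − Pb = 159 − 138 = 21.

Required subsidy s = £21 per unit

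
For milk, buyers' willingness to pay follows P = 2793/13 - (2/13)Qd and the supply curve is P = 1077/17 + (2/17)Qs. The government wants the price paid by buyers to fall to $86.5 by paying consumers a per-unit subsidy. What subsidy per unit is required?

At a buyer price of 86.5, quantity demanded is 1396.5 − 6.5·86.5 = 834.25.
Sellers supply 834.25 only when they receive Ps = 1077/17 + (2/17)·834.25 = 161.5.
s = Ps − Pb = 161.5 − 86.5 = 75.

Required subsidy s = $75 per unit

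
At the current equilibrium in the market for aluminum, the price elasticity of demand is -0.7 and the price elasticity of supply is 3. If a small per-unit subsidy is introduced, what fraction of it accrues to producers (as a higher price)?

Producer share = 7/37

For a small subsidy around the equilibrium, the benefit split depends on the relative slopes, which at a point are proportional to the elasticities.
Buyer share = εs/(εs + |εd|) = 3/(3 + 0.7) = 30/37; seller share = |εd|/(εs + |εd|) = 7/37.
So producers capture 7/37 of the subsidy.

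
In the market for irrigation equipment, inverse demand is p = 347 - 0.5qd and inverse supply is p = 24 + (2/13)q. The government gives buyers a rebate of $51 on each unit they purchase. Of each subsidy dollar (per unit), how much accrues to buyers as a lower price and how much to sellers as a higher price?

Pre-subsidy: 347 - 0.5q = 24 + (2/13)q gives q* = 494 and p* = 100.
With the rebate, buyers effectively pay pb = ps − 51, where ps is the price sellers receive.
On the curves, pb = 347 - 0.5q and ps = 24 + (2/13)q; the wedge ps − pb = 51 gives 24 + (2/13)q − (347 - 0.5q) = 51, so q' = 572.
Then pb = 347 − 0.5·572 = 61 and ps = 24 + (2/13)·572 = 112.
Buyers' price falls by p* − pb = 100 − 61 = 39; sellers' price rises by ps − p* = 112 − 100 = 12.

Buyers gain $39 per unit; sellers gain $12 per unit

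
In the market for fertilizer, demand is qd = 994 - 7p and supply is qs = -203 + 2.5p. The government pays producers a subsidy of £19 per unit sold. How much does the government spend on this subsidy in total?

Pre-subsidy: 994 - 7p = -203 + 2.5p gives p* = 126, q* = 112.
With the subsidy, sellers receive ps = pb + 19 for each unit, where pb is the price buyers pay.
Supply in terms of pb becomes qs = -203 + 2.5(pb + 19) = -155.5 + 2.5pb. Setting this equal to demand: 994 - 7pb = -155.5 + 2.5pb, so pb = 121.
Sellers receive ps = 121 + 19 = 140; q' = 994 − 7·121 = 147.
Government outlay = subsidy × quantity = 19 × 147 = 2793.

Government cost = £2793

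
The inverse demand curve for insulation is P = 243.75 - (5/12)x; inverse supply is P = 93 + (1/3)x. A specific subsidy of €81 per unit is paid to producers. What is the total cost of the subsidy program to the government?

Government cost = €25029

Pre-subsidy: 243.75 - (5/12)x = 93 + (1/3)x gives x* = 201 and P* = 160.
With the subsidy, sellers receive Ps = Pb + 81 for each unit, where Pb is the price buyers pay.
On the curves, Pb = 243.75 - (5/12)x and Ps = 93 + (1/3)x; the wedge Ps − Pb = 81 gives 93 + (1/3)x − (243.75 - (5/12)x) = 81, so x' = 309.
Then Pb = 243.75 − (5/12)·309 = 115 and Ps = 93 + (1/3)·309 = 196.
Government outlay = subsidy × quantity = 81 × 309 = 25029.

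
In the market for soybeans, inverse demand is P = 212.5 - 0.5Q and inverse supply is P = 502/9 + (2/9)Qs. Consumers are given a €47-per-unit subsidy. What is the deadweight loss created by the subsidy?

Deadweight loss = 19881/13

Pre-subsidy: 212.5 - 0.5Q = 502/9 + (2/9)Q gives Q* = 217 and P* = 104.
With the rebate, buyers effectively pay Pb = Ps − 47, where Ps is the price sellers receive.
On the curves, Pb = 212.5 - 0.5Q and Ps = 502/9 + (2/9)Q; the wedge Ps − Pb = 47 gives 502/9 + (2/9)Q − (212.5 - 0.5Q) = 47, so Q' = 3667/13.
Then Pb = 212.5 − 0.5·(3667/13) = 929/13 and Ps = 502/9 + (2/9)·(3667/13) = 1540/13.
The subsidy expands output by 3667/13 − 217 = 846/13 past the efficient level; on those units the gap between marginal cost and willingness to pay runs from 0 up to 47.
DWL = ½ × 47 × 846/13 = 19881/13.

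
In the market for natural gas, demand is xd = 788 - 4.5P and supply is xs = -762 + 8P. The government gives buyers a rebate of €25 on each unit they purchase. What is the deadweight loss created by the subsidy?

Deadweight loss = €900

Pre-subsidy: 788 - 4.5P = -762 + 8P gives P* = 124, x* = 230.
With the rebate, buyers effectively pay Pb = Ps − 25, where Ps is the price sellers receive.
Demand in terms of Ps becomes xd = 788 − 4.5(Ps − 25) = 900.5 - 4.5Ps. Setting this equal to supply: 900.5 - 4.5Ps = -762 + 8Ps, so Ps = 133.
Buyers pay Pb = 133 − 25 = 108; x' = -762 + 8·133 = 302.
The subsidy expands output by 302 − 230 = 72 past the efficient level; on those units the gap between marginal cost and willingness to pay runs from 0 up to 25.
DWL = ½ × 25 × 72 = 900.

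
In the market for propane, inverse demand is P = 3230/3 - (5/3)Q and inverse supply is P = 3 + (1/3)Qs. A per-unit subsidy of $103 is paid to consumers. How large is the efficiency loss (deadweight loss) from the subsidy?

Pre-subsidy: 3230/3 - (5/3)Q = 3 + (1/3)Q gives Q* = 3221/6 and P* = 3275/18.
With the rebate, buyers effectively pay Pb = Ps − 103, where Ps is the price sellers receive.
On the curves, Pb = 3230/3 - (5/3)Q and Ps = 3 + (1/3)Q; the wedge Ps − Pb = 103 gives 3 + (1/3)Q − (3230/3 - (5/3)Q) = 103, so Q' = 1765/3.
Then Pb = 3230/3 − (5/3)·(1765/3) = 865/9 and Ps = 3 + (1/3)·(1765/3) = 1792/9.
The subsidy expands output by 1765/3 − 3221/6 = 51.5 past the efficient level; on those units the gap between marginal cost and willingness to pay runs from 0 up to 103.
DWL = ½ × 103 × 51.5 = 2652.25.

Deadweight loss = $2652.25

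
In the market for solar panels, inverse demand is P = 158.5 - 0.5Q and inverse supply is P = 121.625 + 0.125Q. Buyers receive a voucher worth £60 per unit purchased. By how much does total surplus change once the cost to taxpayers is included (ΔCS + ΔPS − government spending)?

Pre-subsidy: 158.5 - 0.5Q = 121.625 + 0.125Q gives Q* = 59 and P* = 129.
With the rebate, buyers effectively pay Pb = Ps − 60, where Ps is the price sellers receive.
On the curves, Pb = 158.5 - 0.5Q and Ps = 121.625 + 0.125Q; the wedge Ps − Pb = 60 gives 121.625 + 0.125Q − (158.5 - 0.5Q) = 60, so Q' = 155.
Then Pb = 158.5 − 0.5·155 = 81 and Ps = 121.625 + 0.125·155 = 141.
ΔCS = ½(59 + 155)(129 − 81) = 5136; ΔPS = ½(59 + 155)(141 − 129) = 1284.
Government spending = 60 × 155 = 9300.
Net change = 5136 + 1284 − 9300 = -2880. The loss equals the DWL triangle ½·60·96.

Net change in total surplus = -£2880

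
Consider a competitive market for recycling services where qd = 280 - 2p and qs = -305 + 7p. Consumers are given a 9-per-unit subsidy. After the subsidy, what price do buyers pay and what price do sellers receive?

Pre-subsidy: 280 - 2p = -305 + 7p gives p* = 65, q* = 150.
With the rebate, buyers effectively pay pb = ps − 9, where ps is the price sellers receive.
Demand in terms of ps becomes qd = 280 − 2(ps − 9) = 298 - 2ps. Setting this equal to supply: 298 - 2ps = -305 + 7ps, so ps = 67.
Buyers pay pb = 67 − 9 = 58; q' = -305 + 7·67 = 164.

Buyers pay 58; sellers receive 67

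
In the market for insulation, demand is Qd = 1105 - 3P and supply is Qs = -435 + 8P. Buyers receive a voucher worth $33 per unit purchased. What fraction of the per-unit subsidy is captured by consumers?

Consumer share = 8/11

Pre-subsidy: 1105 - 3P = -435 + 8P gives P* = 140, Q* = 685.
With the rebate, buyers effectively pay Pb = Ps − 33, where Ps is the price sellers receive.
Demand in terms of Ps becomes Qd = 1105 − 3(Ps − 33) = 1204 - 3Ps. Setting this equal to supply: 1204 - 3Ps = -435 + 8Ps, so Ps = 149.
Buyers pay Pb = 149 − 33 = 116; Q' = -435 + 8·149 = 757.
Buyers' price falls by P* − Pb = 140 − 116 = 24; sellers' price rises by Ps − P* = 149 − 140 = 9.
So consumers capture 24/33 = 8/11 of each unit of subsidy.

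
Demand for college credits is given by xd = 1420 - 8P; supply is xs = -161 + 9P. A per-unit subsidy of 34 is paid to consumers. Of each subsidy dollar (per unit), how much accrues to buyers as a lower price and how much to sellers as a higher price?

Pre-subsidy: 1420 - 8P = -161 + 9P gives P* = 93, x* = 676.
With the rebate, buyers effectively pay Pb = Ps − 34, where Ps is the price sellers receive.
Demand in terms of Ps becomes xd = 1420 − 8(Ps − 34) = 1692 - 8Ps. Setting this equal to supply: 1692 - 8Ps = -161 + 9Ps, so Ps = 109.
Buyers pay Pb = 109 − 34 = 75; x' = -161 + 9·109 = 820.
Buyers' price falls by P* − Pb = 93 − 75 = 18; sellers' price rises by Ps − P* = 109 − 93 = 16.

Buyers gain 18 per unit; sellers gain 16 per unit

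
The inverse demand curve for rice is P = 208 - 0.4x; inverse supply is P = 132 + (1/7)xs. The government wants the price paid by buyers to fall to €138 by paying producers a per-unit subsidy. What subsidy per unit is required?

At a buyer price of 138, quantity demanded is 520 − 2.5·138 = 175.
Sellers supply 175 only when they receive Ps = 132 + (1/7)·175 = 157.
s = Ps − Pb = 157 − 138 = 19.

Required subsidy s = €19 per unit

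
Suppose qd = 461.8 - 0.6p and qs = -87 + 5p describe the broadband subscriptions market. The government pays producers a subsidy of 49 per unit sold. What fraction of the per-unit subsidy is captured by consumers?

Pre-subsidy: 461.8 - 0.6p = -87 + 5p gives p* = 98, q* = 403.
With the subsidy, sellers receive ps = pb + 49 for each unit, where pb is the price buyers pay.
Supply in terms of pb becomes qs = -87 + 5(pb + 49) = 158 + 5pb. Setting this equal to demand: 461.8 - 0.6pb = 158 + 5pb, so pb = 54.25.
Sellers receive ps = 54.25 + 49 = 103.25; q' = 461.8 − 0.6·54.25 = 429.25.
Buyers' price falls by p* − pb = 98 − 54.25 = 43.75; sellers' price rises by ps − p* = 103.25 − 98 = 5.25.
So consumers capture 43.75/49 = 25/28 of each unit of subsidy.

Consumer share = 25/28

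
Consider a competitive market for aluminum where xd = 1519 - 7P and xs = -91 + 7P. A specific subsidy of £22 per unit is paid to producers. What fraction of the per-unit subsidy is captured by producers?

Pre-subsidy: 1519 - 7P = -91 + 7P gives P* = 115, x* = 714.
With the subsidy, sellers receive Ps = Pb + 22 for each unit, where Pb is the price buyers pay.
Supply in terms of Pb becomes xs = -91 + 7(Pb + 22) = 63 + 7Pb. Setting this equal to demand: 1519 - 7Pb = 63 + 7Pb, so Pb = 104.
Sellers receive Ps = 104 + 22 = 126; x' = 1519 − 7·104 = 791.
Buyers' price falls by P* − Pb = 115 − 104 = 11; sellers' price rises by Ps − P* = 126 − 115 = 11.
So producers capture 11/22 = 0.5 of each unit of subsidy.

Producer share = 0.5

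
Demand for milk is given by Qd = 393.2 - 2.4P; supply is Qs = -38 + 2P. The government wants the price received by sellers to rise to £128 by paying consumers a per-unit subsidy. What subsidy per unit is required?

Required subsidy s = £55 per unit

At a seller price of 128, quantity supplied is -38 + 2·128 = 218.
Buyers absorb 218 only when they pay Pb with 393.2 − 2.4·Pb = 218, i.e. Pb = 73.
s = Ps − Pb = 128 − 73 = 55.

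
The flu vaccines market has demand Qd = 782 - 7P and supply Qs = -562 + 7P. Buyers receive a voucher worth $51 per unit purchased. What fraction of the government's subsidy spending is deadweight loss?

Pre-subsidy: 782 - 7P = -562 + 7P gives P* = 96, Q* = 110.
With the rebate, buyers effectively pay Pb = Ps − 51, where Ps is the price sellers receive.
Demand in terms of Ps becomes Qd = 782 − 7(Ps − 51) = 1139 - 7Ps. Setting this equal to supply: 1139 - 7Ps = -562 + 7Ps, so Ps = 121.5.
Buyers pay Pb = 121.5 − 51 = 70.5; Q' = -562 + 7·121.5 = 288.5.
ΔCS = ½(110 + 288.5)(96 − 70.5) = 5080.875; ΔPS = ½(110 + 288.5)(121.5 − 96) = 5080.875.
Government spending = 51 × 288.5 = 14713.5.
DWL = ½ × 51 × (288.5 − 110) = 4551.75; fraction = 4551.75 / 14713.5 = 357/1154.

DWL / government spending = 357/1154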